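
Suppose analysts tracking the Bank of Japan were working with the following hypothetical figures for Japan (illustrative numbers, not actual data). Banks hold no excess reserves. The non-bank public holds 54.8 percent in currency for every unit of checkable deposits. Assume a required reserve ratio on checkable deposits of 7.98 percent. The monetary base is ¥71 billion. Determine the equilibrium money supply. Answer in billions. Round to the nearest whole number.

¥175 billion

The money multiplier is m = (1 + c) / (rr + c) = (1 + 0.548) / (0.0798 + 0.548) ≈ 2.4658.
So M = m × MB = 2.4658 × 71 = 175.0718 billion.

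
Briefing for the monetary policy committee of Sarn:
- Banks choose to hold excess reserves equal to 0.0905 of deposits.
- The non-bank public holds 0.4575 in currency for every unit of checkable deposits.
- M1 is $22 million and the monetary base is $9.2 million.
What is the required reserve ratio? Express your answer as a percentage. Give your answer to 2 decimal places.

Using m = M/MB = 22/9.2 ≈ 2.391304. Since m = (1 + c)/(c + rr + e), the denominator satisfies c + rr + e = (1 + c)/m = (1 + 0.4575) / 2.391304 ≈ 0.609500.
With c = 0.4575 and e = 0.0905, the required reserve ratio is 0.609500 − 0.4575 − 0.0905 = 0.0615.

6.15%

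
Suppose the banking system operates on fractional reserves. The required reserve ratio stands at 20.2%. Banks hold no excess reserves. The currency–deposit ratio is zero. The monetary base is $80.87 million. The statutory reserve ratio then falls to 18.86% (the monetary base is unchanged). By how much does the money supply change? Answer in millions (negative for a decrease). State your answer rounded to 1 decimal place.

Initially m₁ = 1 / (0.202) ≈ 4.9505, so M₁ = 4.9505 × 80.87 ≈ 400.3469 million.
After the change m₂ = 1 / (0.1886) ≈ 5.3022, so M₂ = 5.3022 × 80.87 ≈ 428.7889 million.
ΔM = M₂ − M₁ = 428.7889 − 400.3469 = 28.442 million.

$28.4 million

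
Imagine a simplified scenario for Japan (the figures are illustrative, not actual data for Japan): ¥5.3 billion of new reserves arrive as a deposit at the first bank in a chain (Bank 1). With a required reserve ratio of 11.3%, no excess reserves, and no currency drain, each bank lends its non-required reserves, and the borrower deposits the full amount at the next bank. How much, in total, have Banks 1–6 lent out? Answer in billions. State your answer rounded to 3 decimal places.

Bank i lends (1 − rr)^i of the original deposit: Bank 1 lends 5.3·0.8870 = 4.7011, Bank 2 lends 5.3·0.8870² ≈ 4.1699, and so on.
Summing a geometric series: total = 5.3·[0.8870·(1 − 0.8870^6) / (1 − 0.8870)] ≈ 21.3416 billion.

¥21.342 billion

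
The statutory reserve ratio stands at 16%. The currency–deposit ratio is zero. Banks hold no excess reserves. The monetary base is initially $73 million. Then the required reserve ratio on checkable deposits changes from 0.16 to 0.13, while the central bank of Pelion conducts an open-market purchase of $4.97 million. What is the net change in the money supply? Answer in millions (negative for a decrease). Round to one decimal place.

Before: m₁ = 1 / (0.16) = 6.25, MB₁ = 73, so M₁ = 6.25 × 73 = 456.25 million.
After: m₂ = 1 / (0.13) ≈ 7.6923, MB₂ = 73 + 4.97 = 77.97, so M₂ = 7.6923 × 77.97 ≈ 599.7686 million.
ΔM = M₂ − M₁ = 599.7686 − 456.25 = 143.5186 million.

$143.5 million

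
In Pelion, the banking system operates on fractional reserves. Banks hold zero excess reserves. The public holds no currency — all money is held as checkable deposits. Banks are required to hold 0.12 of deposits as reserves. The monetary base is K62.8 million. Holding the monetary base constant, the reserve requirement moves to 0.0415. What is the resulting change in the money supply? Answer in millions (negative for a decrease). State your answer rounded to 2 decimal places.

K989.92 million

Initially m₁ = 1 / (0.12) ≈ 8.33333, so M₁ = 8.33333 × 62.8 ≈ 523.3331 million.
After the change m₂ = 1 / (0.0415) ≈ 24.09639, so M₂ = 24.09639 × 62.8 ≈ 1513.2533 million.
ΔM = M₂ − M₁ = 1513.2533 − 523.3331 = 989.9202 million.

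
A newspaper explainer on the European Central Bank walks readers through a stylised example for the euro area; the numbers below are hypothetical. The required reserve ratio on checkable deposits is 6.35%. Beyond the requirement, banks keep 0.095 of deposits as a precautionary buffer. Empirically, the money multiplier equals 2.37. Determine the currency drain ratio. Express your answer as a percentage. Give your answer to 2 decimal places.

Using m = 2.37. From m = (1 + c)/(c + rr + e), rearranging gives 1 + c = m·(c + rr + e), so c·(1 − m) = m·(rr + e) − 1.
Hence c = [m·(rr + e) − 1]/(1 − m) = [2.37 × (0.0635 + 0.095) − 1] / (1 − 2.37) ≈ 0.455734.

45.57%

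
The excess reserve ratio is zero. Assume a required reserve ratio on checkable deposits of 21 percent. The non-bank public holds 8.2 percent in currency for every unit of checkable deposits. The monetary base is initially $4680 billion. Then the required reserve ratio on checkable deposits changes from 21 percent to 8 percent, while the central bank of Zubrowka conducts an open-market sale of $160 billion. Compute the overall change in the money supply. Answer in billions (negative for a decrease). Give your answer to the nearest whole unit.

$12847 billion

Before: m₁ = (1 + 0.082) / (0.21 + 0.082) ≈ 3.70548, MB₁ = 4680, so M₁ = 3.70548 × 4680 = 17341.6464 billion.
After: m₂ = (1 + 0.082) / (0.08 + 0.082) ≈ 6.67901, MB₂ = 4680 − 160 = 4520, so M₂ = 6.67901 × 4520 = 30189.1252 billion.
ΔM = M₂ − M₁ = 30189.1252 − 17341.6464 = 12847.4788 billion.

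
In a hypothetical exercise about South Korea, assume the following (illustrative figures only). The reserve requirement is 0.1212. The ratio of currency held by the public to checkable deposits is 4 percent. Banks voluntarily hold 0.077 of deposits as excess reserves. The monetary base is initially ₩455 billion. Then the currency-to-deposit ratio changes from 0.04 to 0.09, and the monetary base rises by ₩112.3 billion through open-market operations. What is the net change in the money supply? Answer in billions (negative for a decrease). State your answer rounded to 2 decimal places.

₩159.02 billion

Before: m₁ = (1 + 0.04) / (0.1212 + 0.077 + 0.04) ≈ 4.366079, MB₁ = 455, so M₁ = 4.366079 × 455 ≈ 1986.5659 billion.
After: m₂ = (1 + 0.09) / (0.1212 + 0.077 + 0.09) ≈ 3.782096, MB₂ = 455 + 112.3 = 567.3, so M₂ = 3.782096 × 567.3 ≈ 2145.5831 billion.
ΔM = M₂ − M₁ = 2145.5831 − 1986.5659 = 159.0172 billion.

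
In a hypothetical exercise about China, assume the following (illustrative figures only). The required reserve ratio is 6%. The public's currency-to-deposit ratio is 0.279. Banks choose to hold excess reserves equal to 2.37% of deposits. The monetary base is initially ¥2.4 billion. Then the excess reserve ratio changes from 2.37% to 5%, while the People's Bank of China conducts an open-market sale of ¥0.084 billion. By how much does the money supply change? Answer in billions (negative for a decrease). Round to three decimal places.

-0.848 billion

Before: m₁ = (1 + 0.279) / (0.06 + 0.0237 + 0.279) ≈ 3.52633, MB₁ = 2.4, so M₁ = 3.52633 × 2.4 ≈ 8.4632 billion.
After: m₂ = (1 + 0.279) / (0.06 + 0.05 + 0.279) ≈ 3.28792, MB₂ = 2.4 − 0.084 = 2.316, so M₂ = 3.28792 × 2.316 ≈ 7.6148 billion.
ΔM = M₂ − M₁ = 7.6148 − 8.4632 = -0.8484 billion.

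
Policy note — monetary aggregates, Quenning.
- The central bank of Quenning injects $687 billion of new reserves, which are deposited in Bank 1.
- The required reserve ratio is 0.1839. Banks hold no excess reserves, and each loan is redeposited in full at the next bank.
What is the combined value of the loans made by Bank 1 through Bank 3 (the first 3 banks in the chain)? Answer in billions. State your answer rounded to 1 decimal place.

Bank i lends (1 − rr)^i of the original deposit: Bank 1 lends 687·0.8161 = 560.6607, Bank 2 lends 687·0.8161² ≈ 457.5552, and so on.
Summing a geometric series: total = 687·[0.8161·(1 − 0.8161^3) / (1 − 0.8161)] ≈ 1391.6267 billion.

$1391.6 billion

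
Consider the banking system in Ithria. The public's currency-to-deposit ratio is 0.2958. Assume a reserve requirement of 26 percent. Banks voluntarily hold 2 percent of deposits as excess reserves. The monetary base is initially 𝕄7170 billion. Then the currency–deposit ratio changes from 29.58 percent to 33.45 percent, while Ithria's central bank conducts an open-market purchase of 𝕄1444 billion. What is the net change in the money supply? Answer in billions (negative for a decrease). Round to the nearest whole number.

𝕄2571 billion

Before: m₁ = (1 + 0.2958) / (0.26 + 0.02 + 0.2958) ≈ 2.25043, MB₁ = 7170, so M₁ = 2.25043 × 7170 = 16135.5831 billion.
After: m₂ = (1 + 0.3345) / (0.26 + 0.02 + 0.3345) ≈ 2.17168, MB₂ = 7170 + 1444 = 8614, so M₂ = 2.17168 × 8614 ≈ 18706.8515 billion.
ΔM = M₂ − M₁ = 18706.8515 − 16135.5831 = 2571.2684 billion.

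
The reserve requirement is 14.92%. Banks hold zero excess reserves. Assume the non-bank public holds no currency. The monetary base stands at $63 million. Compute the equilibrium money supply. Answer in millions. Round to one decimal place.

$422.3 million

With no currency drain or excess reserves, the money multiplier is m = 1/rr = 1/0.1492 ≈ 6.7024.
Money supply M = m × MB = 6.7024 × 63 = 422.2512 million.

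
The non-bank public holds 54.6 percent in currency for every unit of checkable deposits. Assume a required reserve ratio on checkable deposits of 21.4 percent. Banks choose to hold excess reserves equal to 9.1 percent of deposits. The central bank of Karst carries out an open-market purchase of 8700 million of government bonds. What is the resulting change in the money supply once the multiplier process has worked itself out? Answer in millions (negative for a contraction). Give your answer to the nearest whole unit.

15805 million

The money multiplier is m = (1 + c) / (rr + e + c) = (1 + 0.546) / (0.214 + 0.091 + 0.546) ≈ 1.81669.
The purchase adds 8700 million of base, so ΔM = m × ΔMB = 1.81669 × (+8700) = 15805.203 million.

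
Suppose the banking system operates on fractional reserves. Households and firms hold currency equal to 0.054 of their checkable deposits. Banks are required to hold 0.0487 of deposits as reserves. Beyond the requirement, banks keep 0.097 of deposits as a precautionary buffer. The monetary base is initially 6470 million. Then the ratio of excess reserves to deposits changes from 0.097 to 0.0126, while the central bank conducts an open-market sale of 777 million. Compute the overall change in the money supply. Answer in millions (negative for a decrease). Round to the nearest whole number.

Before: m₁ = (1 + 0.054) / (0.0487 + 0.097 + 0.054) ≈ 5.27792, MB₁ = 6470, so M₁ = 5.27792 × 6470 = 34148.1424 million.
After: m₂ = (1 + 0.054) / (0.0487 + 0.0126 + 0.054) ≈ 9.14137, MB₂ = 6470 − 777 = 5693, so M₂ = 9.14137 × 5693 ≈ 52041.8194 million.
ΔM = M₂ − M₁ = 52041.8194 − 34148.1424 = 17893.677 million.

17894 million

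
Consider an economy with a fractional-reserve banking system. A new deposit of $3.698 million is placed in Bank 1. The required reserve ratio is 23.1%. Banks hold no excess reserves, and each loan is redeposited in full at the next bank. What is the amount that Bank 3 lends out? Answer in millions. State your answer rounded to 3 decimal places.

Each bank lends a fraction (1 − rr) = 0.7690 of the deposit it receives, so Bank 3 receives 3.698·0.7690^2 and lends 3.698·0.7690^3 ≈ 1.6817 million.

$1.682 million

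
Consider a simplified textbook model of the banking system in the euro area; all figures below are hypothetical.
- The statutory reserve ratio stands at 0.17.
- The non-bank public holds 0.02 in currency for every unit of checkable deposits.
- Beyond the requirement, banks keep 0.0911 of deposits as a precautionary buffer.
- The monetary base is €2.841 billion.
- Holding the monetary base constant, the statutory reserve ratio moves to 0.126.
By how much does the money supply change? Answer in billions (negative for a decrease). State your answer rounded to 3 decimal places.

€1.913 billion

Initially m₁ = (1 + 0.02) / (0.17 + 0.0911 + 0.02) ≈ 3.62860, so M₁ = 3.62860 × 2.841 ≈ 10.3089 billion.
After the change m₂ = (1 + 0.02) / (0.126 + 0.0911 + 0.02) ≈ 4.30198, so M₂ = 4.30198 × 2.841 ≈ 12.2219 billion.
ΔM = M₂ − M₁ = 12.2219 − 10.3089 = 1.913 billion.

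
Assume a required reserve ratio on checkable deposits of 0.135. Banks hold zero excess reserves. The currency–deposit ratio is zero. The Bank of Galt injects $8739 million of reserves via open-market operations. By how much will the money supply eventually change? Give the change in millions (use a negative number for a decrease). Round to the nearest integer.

The simple money multiplier is m = 1/rr = 1/0.135 ≈ 7.40741.
An open-market purchase increases the monetary base by 8739 million, so ΔM = m × ΔMB = 7.40741 × 8739 ≈ 64733.356 million.

$64733 million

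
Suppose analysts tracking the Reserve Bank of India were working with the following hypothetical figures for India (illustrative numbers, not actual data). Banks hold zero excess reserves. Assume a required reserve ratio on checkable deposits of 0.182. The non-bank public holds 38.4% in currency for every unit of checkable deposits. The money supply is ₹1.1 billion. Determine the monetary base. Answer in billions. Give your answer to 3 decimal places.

The money multiplier is m = (1 + c) / (rr + c) = (1 + 0.384) / (0.182 + 0.384) ≈ 2.44523.
MB = M / m = 1.1 / 2.44523 ≈ 0.4499 billion.

₹0.450 billion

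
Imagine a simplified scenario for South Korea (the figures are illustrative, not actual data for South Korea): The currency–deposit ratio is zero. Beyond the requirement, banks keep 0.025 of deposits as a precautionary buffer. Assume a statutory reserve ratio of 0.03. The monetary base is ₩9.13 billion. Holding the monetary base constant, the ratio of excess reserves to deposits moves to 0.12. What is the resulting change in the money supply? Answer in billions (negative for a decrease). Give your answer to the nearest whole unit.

Initially m₁ = 1 / (0.03 + 0.025) ≈ 18.1818, so M₁ = 18.1818 × 9.13 ≈ 165.9998 billion.
After the change m₂ = 1 / (0.03 + 0.12) ≈ 6.6667, so M₂ = 6.6667 × 9.13 ≈ 60.867 billion.
ΔM = M₂ − M₁ = 60.867 − 165.9998 = -105.1328 billion.

-105 billion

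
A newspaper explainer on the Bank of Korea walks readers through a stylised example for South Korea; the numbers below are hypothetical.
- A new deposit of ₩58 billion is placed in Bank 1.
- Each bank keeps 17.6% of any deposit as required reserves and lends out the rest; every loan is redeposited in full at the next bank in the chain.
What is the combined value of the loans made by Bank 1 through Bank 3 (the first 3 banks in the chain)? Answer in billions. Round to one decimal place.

Bank i lends (1 − rr)^i of the original deposit: Bank 1 lends 58·0.8240 = 47.7920, Bank 2 lends 58·0.8240² ≈ 39.3806, and so on.
Summing a geometric series: total = 58·[0.8240·(1 − 0.8240^3) / (1 − 0.8240)] ≈ 119.6222 billion.

₩119.6 billion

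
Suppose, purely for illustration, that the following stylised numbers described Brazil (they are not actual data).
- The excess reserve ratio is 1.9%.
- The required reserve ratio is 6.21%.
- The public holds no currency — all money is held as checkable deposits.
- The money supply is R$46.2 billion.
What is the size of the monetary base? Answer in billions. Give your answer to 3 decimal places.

The money multiplier is m = 1 / (rr + e) = 1 / (0.0621 + 0.019) ≈ 12.330456.
MB = M / m = 46.2 / 12.330456 ≈ 3.7468 billion.

R$3.747 billion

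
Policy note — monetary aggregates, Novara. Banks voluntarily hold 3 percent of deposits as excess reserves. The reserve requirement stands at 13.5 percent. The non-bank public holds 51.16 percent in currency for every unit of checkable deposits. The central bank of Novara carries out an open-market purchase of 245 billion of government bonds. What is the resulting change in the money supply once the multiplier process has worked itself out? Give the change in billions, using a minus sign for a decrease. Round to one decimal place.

547.4 billion

The money multiplier is m = (1 + c) / (rr + e + c) = (1 + 0.5116) / (0.135 + 0.03 + 0.5116) ≈ 2.23411.
The purchase adds 245 billion of base, so ΔM = m × ΔMB = 2.23411 × (+245) ≈ 547.3569 billion.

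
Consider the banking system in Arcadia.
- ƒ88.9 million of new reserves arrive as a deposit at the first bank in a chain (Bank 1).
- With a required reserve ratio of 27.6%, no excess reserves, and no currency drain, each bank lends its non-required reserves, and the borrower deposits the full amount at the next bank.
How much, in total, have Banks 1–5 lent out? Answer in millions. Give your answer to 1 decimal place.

Bank i lends (1 − rr)^i of the original deposit: Bank 1 lends 88.9·0.7240 = 64.3636, Bank 2 lends 88.9·0.7240² ≈ 46.5992, and so on.
Summing a geometric series: total = 88.9·[0.7240·(1 − 0.7240^5) / (1 − 0.7240)] ≈ 186.8115 million.

ƒ186.8 million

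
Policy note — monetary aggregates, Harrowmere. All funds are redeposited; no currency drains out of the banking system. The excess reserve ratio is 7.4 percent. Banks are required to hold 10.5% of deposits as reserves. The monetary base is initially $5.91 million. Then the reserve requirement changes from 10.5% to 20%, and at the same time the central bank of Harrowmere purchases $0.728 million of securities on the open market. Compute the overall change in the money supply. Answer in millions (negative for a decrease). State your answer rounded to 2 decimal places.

Before: m₁ = 1 / (0.105 + 0.074) ≈ 5.5866, MB₁ = 5.91, so M₁ = 5.5866 × 5.91 ≈ 33.0168 million.
After: m₂ = 1 / (0.2 + 0.074) ≈ 3.6496, MB₂ = 5.91 + 0.728 = 6.638, so M₂ = 3.6496 × 6.638 ≈ 24.226 million.
ΔM = M₂ − M₁ = 24.226 − 33.0168 = -8.7908 million.

-8.79 million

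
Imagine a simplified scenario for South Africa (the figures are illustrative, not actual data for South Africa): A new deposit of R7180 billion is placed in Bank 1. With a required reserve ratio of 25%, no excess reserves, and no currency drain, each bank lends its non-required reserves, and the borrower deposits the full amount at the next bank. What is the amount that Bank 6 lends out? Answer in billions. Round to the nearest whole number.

R1278 billion

Each bank lends a fraction (1 − rr) = 0.7500 of the deposit it receives, so Bank 6 receives 7180·0.7500^5 and lends 7180·0.7500^6 ≈ 1277.8857 billion.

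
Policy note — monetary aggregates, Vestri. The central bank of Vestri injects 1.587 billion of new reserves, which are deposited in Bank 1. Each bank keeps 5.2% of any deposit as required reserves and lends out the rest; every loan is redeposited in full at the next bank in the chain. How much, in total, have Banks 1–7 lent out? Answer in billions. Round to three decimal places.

9.024 billion

Bank i lends (1 − rr)^i of the original deposit: Bank 1 lends 1.587·0.9480 ≈ 1.5045, Bank 2 lends 1.587·0.9480² ≈ 1.4262, and so on.
Summing a geometric series: total = 1.587·[0.9480·(1 − 0.9480^7) / (1 − 0.9480)] ≈ 9.0237 billion.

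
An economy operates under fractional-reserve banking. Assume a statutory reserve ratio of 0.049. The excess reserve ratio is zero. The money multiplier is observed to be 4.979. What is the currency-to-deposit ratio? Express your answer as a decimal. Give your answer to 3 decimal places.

0.190

Using m = 4.979. From m = (1 + c)/(c + rr + e), rearranging gives 1 + c = m·(c + rr + e), so c·(1 − m) = m·(rr + e) − 1.
Hence c = [m·(rr + e) − 1]/(1 − m) = [4.979 × (0.049 + 0) − 1] / (1 − 4.979) ≈ 0.190005.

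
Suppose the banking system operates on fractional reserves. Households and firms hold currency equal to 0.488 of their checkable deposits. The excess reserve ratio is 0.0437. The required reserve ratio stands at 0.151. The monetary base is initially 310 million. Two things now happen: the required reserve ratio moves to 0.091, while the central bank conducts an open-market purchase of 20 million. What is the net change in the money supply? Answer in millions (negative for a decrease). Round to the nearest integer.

Before: m₁ = (1 + 0.488) / (0.151 + 0.0437 + 0.488) ≈ 2.1796, MB₁ = 310, so M₁ = 2.1796 × 310 = 675.676 million.
After: m₂ = (1 + 0.488) / (0.091 + 0.0437 + 0.488) ≈ 2.3896, MB₂ = 310 + 20 = 330, so M₂ = 2.3896 × 330 = 788.568 million.
ΔM = M₂ − M₁ = 788.568 − 675.676 = 112.892 million.

113 million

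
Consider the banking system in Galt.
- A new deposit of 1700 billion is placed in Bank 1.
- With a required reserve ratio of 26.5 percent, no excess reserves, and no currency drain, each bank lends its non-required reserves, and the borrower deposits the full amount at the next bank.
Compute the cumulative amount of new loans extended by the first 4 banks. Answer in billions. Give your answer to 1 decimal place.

Bank i lends (1 − rr)^i of the original deposit: Bank 1 lends 1700·0.7350 = 1249.5000, Bank 2 lends 1700·0.7350² = 918.3825, and so on.
Summing a geometric series: total = 1700·[0.7350·(1 − 0.7350^4) / (1 − 0.7350)] ≈ 3339.0268 billion.

3339.0 billion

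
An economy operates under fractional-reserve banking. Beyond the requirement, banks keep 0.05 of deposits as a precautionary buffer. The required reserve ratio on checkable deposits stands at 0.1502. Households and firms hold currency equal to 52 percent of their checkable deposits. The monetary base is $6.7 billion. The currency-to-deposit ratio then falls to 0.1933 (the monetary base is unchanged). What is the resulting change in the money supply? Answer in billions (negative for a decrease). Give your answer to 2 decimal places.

$6.18 billion

Initially m₁ = (1 + 0.52) / (0.1502 + 0.05 + 0.52) ≈ 2.1105, so M₁ = 2.1105 × 6.7 ≈ 14.1404 billion.
After the change m₂ = (1 + 0.1933) / (0.1502 + 0.05 + 0.1933) ≈ 3.0325, so M₂ = 3.0325 × 6.7 ≈ 20.3178 billion.
ΔM = M₂ − M₁ = 20.3178 − 14.1404 = 6.1774 billion.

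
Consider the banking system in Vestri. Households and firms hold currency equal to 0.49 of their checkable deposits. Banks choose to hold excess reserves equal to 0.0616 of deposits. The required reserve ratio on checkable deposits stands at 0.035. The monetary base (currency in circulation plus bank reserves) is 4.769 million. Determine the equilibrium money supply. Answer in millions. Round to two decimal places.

The money multiplier is m = (1 + c) / (rr + e + c) = (1 + 0.49) / (0.035 + 0.0616 + 0.49) ≈ 2.5401.
So M = m × MB = 2.5401 × 4.769 ≈ 12.1137 million.

12.11 million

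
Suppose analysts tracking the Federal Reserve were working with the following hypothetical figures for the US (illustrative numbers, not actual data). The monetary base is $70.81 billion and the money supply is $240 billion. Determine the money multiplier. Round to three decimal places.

The money multiplier is m = M / MB = 240 / 70.81 ≈ 3.38935.

3.389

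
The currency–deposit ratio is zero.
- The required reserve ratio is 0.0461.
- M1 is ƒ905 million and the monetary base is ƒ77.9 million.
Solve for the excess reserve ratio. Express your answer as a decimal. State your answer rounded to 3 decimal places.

0.040

Using m = M/MB = 905/77.9 ≈ 11.617458. Since m = (1 + c)/(c + rr + e), the denominator satisfies c + rr + e = (1 + c)/m = (1 + 0) / 11.617458 ≈ 0.086077.
With c = 0 and rr = 0.0461, the excess reserve ratio is 0.086077 − 0 − 0.0461 = 0.039977.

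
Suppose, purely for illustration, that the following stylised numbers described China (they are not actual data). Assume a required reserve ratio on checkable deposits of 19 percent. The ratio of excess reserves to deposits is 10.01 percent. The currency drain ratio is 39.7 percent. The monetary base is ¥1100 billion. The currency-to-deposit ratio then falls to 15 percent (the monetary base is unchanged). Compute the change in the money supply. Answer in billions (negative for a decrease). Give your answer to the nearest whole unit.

¥638 billion

Initially m₁ = (1 + 0.397) / (0.19 + 0.1001 + 0.397) ≈ 2.03318, so M₁ = 2.03318 × 1100 = 2236.498 billion.
After the change m₂ = (1 + 0.15) / (0.19 + 0.1001 + 0.15) ≈ 2.61304, so M₂ = 2.61304 × 1100 = 2874.344 billion.
ΔM = M₂ − M₁ = 2874.344 − 2236.498 = 637.846 billion.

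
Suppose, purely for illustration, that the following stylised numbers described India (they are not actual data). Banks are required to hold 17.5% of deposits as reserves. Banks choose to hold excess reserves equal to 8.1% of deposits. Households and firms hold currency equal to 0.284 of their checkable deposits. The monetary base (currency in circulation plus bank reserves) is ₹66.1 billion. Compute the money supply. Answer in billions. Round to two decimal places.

₹157.17 billion

The money multiplier is m = (1 + c) / (rr + e + c) = (1 + 0.284) / (0.175 + 0.081 + 0.284) ≈ 2.37778.
So M = m × MB = 2.37778 × 66.1 ≈ 157.1713 billion.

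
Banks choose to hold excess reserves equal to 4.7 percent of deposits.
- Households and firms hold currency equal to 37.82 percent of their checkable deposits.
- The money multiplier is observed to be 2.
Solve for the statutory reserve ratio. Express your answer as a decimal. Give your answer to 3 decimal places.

0.264

Using m = 2. Since m = (1 + c)/(c + rr + e), the denominator satisfies c + rr + e = (1 + c)/m = (1 + 0.3782) / 2 = 0.689100.
With c = 0.3782 and e = 0.047, the statutory reserve ratio is 0.689100 − 0.3782 − 0.047 = 0.2639.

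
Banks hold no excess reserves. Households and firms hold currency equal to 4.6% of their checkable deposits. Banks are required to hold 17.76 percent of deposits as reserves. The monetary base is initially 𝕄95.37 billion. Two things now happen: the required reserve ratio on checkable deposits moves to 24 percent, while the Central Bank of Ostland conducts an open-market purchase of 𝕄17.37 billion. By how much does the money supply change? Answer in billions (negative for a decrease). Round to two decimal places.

Before: m₁ = (1 + 0.046) / (0.1776 + 0.046) ≈ 4.677996, MB₁ = 95.37, so M₁ = 4.677996 × 95.37 ≈ 446.1405 billion.
After: m₂ = (1 + 0.046) / (0.24 + 0.046) ≈ 3.657343, MB₂ = 95.37 + 17.37 = 112.74, so M₂ = 3.657343 × 112.74 ≈ 412.3288 billion.
ΔM = M₂ − M₁ = 412.3288 − 446.1405 = -33.8117 billion.

-33.81 billion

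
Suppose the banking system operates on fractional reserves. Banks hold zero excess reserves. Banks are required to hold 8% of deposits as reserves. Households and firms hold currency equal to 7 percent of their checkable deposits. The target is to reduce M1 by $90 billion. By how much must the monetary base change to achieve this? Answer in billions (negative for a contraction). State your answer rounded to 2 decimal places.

The money multiplier is m = (1 + c) / (rr + c) = (1 + 0.07) / (0.08 + 0.07) ≈ 7.13333.
ΔMB = ΔM / m = (−90) / 7.13333 ≈ -12.6168 billion.

-12.62 billion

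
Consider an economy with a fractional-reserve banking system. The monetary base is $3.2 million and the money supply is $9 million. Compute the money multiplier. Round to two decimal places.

The money multiplier is m = M / MB = 9 / 3.2 = 2.81250.

2.81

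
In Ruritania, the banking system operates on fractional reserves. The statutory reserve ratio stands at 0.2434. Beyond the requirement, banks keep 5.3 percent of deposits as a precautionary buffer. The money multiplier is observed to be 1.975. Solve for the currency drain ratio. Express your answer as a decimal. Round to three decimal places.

Using m = 1.975. From m = (1 + c)/(c + rr + e), rearranging gives 1 + c = m·(c + rr + e), so c·(1 − m) = m·(rr + e) − 1.
Hence c = [m·(rr + e) − 1]/(1 − m) = [1.975 × (0.2434 + 0.053) − 1] / (1 − 1.975) ≈ 0.425241.

0.425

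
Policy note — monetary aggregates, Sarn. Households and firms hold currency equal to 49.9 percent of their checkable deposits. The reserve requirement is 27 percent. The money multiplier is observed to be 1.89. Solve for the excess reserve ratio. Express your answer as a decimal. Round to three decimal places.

Using m = 1.89. Since m = (1 + c)/(c + rr + e), the denominator satisfies c + rr + e = (1 + c)/m = (1 + 0.499) / 1.89 ≈ 0.793122.
With c = 0.499 and rr = 0.27, the excess reserve ratio is 0.793122 − 0.499 − 0.27 = 0.024122.

0.024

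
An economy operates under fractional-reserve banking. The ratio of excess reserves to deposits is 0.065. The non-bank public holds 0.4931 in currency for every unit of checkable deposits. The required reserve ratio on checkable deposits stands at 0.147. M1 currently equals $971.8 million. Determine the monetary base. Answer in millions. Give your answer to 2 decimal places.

The money multiplier is m = (1 + c) / (rr + e + c) = (1 + 0.4931) / (0.147 + 0.065 + 0.4931) ≈ 2.117572.
MB = M / m = 971.8 / 2.117572 ≈ 458.9218 million.

$458.92 million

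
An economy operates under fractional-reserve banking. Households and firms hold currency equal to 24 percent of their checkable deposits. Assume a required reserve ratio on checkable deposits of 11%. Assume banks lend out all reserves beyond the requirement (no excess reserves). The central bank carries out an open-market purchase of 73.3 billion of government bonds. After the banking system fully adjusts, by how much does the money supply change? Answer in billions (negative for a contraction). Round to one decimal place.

The money multiplier is m = (1 + c) / (rr + c) = (1 + 0.24) / (0.11 + 0.24) ≈ 3.5429.
The purchase adds 73.3 billion of base, so ΔM = m × ΔMB = 3.5429 × (+73.3) ≈ 259.6946 billion.

259.7 billion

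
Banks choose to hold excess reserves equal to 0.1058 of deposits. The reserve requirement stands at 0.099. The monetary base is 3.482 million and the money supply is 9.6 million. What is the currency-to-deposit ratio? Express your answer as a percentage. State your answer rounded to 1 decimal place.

24.8%

Using m = M/MB = 9.6/3.482 ≈ 2.757036. From m = (1 + c)/(c + rr + e), rearranging gives 1 + c = m·(c + rr + e), so c·(1 − m) = m·(rr + e) − 1.
Hence c = [m·(rr + e) − 1]/(1 − m) = [2.757036 × (0.099 + 0.1058) − 1] / (1 − 2.757036) ≈ 0.247780.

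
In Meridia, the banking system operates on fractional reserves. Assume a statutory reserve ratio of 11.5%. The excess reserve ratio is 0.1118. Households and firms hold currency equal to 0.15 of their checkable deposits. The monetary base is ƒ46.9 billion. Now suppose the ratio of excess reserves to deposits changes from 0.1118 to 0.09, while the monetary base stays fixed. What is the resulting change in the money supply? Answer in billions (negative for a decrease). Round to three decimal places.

Initially m₁ = (1 + 0.15) / (0.115 + 0.1118 + 0.15) ≈ 3.052017, so M₁ = 3.052017 × 46.9 ≈ 143.1396 billion.
After the change m₂ = (1 + 0.15) / (0.115 + 0.09 + 0.15) ≈ 3.239437, so M₂ = 3.239437 × 46.9 ≈ 151.9296 billion.
ΔM = M₂ − M₁ = 151.9296 − 143.1396 = 8.79 billion.

ƒ8.790 billion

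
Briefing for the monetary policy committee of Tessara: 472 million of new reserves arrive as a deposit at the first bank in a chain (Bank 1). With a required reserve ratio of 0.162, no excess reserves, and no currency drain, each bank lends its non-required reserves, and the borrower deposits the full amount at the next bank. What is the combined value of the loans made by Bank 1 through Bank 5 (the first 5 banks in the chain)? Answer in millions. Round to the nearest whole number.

1433 million

Bank i lends (1 − rr)^i of the original deposit: Bank 1 lends 472·0.8380 = 395.5360, Bank 2 lends 472·0.8380² ≈ 331.4592, and so on.
Summing a geometric series: total = 472·[0.8380·(1 − 0.8380^5) / (1 − 0.8380)] ≈ 1432.5804 million.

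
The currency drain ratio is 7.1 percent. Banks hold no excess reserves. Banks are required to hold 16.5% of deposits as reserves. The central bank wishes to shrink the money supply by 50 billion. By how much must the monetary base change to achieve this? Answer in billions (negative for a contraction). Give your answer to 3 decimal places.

-11.018 billion

The money multiplier is m = (1 + c) / (rr + c) = (1 + 0.071) / (0.165 + 0.071) ≈ 4.538136.
ΔMB = ΔM / m = (−50) / 4.538136 ≈ -11.0177 billion.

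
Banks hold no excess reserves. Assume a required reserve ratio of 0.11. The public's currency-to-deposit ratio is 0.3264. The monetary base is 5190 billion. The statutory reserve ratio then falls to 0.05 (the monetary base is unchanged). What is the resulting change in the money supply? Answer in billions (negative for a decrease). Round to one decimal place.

2514.5 billion

Initially m₁ = (1 + 0.3264) / (0.11 + 0.3264) ≈ 3.039413, so M₁ = 3.039413 × 5190 ≈ 15774.5535 billion.
After the change m₂ = (1 + 0.3264) / (0.05 + 0.3264) ≈ 3.523911, so M₂ = 3.523911 × 5190 ≈ 18289.0981 billion.
ΔM = M₂ − M₁ = 18289.0981 − 15774.5535 = 2514.5446 billion.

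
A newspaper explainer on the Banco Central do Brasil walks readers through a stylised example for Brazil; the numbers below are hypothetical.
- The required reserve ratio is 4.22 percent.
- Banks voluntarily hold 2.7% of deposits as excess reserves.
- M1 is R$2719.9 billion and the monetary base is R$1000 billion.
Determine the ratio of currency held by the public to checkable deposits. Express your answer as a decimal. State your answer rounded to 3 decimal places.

0.472

Using m = M/MB = 2719.9/1000 = 2.719900. From m = (1 + c)/(c + rr + e), rearranging gives 1 + c = m·(c + rr + e), so c·(1 − m) = m·(rr + e) − 1.
Hence c = [m·(rr + e) − 1]/(1 − m) = [2.719900 × (0.0422 + 0.027) − 1] / (1 − 2.719900) ≈ 0.471994.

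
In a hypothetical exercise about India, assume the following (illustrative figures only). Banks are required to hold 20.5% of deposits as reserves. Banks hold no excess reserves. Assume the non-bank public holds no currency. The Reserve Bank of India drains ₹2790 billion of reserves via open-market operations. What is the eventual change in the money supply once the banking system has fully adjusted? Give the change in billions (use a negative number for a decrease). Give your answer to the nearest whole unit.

The simple money multiplier is m = 1/rr = 1/0.205 ≈ 4.87805.
An open-market sale reduces the monetary base by 2790 billion, so ΔM = m × ΔMB = 4.87805 × (−2790) = -13609.7595 billion.

-13610 billion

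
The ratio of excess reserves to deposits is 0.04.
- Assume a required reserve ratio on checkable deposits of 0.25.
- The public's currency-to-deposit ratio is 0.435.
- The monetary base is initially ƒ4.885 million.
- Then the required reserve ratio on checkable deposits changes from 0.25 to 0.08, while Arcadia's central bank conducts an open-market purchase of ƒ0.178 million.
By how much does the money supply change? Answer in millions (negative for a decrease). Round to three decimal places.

Before: m₁ = (1 + 0.435) / (0.25 + 0.04 + 0.435) ≈ 1.97931, MB₁ = 4.885, so M₁ = 1.97931 × 4.885 ≈ 9.6689 million.
After: m₂ = (1 + 0.435) / (0.08 + 0.04 + 0.435) ≈ 2.58559, MB₂ = 4.885 + 0.178 = 5.063, so M₂ = 2.58559 × 5.063 ≈ 13.0908 million.
ΔM = M₂ − M₁ = 13.0908 − 9.6689 = 3.4219 million.

ƒ3.422 million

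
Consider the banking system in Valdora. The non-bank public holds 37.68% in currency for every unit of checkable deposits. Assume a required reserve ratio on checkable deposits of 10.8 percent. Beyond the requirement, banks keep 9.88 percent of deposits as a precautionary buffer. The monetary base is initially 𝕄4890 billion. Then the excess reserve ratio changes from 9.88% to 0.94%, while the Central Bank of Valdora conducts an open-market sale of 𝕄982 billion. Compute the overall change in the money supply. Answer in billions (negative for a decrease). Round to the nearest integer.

Before: m₁ = (1 + 0.3768) / (0.108 + 0.0988 + 0.3768) ≈ 2.35915, MB₁ = 4890, so M₁ = 2.35915 × 4890 = 11536.2435 billion.
After: m₂ = (1 + 0.3768) / (0.108 + 0.0094 + 0.3768) ≈ 2.78592, MB₂ = 4890 − 982 = 3908, so M₂ = 2.78592 × 3908 ≈ 10887.3754 billion.
ΔM = M₂ − M₁ = 10887.3754 − 11536.2435 = -648.8681 billion.

-649 billion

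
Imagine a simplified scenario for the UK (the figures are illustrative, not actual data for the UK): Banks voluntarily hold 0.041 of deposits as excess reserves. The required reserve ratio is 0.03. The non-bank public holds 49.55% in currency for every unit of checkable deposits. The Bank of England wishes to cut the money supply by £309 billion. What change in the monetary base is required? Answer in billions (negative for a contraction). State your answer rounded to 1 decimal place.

The money multiplier is m = (1 + c) / (rr + e + c) = (1 + 0.4955) / (0.03 + 0.041 + 0.4955) ≈ 2.63989.
ΔMB = ΔM / m = (−309) / 2.63989 ≈ -117.0503 billion.

-117.1 billion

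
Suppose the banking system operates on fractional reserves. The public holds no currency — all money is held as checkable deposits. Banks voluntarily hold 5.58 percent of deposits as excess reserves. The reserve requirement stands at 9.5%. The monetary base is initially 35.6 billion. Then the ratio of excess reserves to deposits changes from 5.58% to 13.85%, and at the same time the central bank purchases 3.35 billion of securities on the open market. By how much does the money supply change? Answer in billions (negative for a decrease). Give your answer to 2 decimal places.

-69.26 billion

Before: m₁ = 1 / (0.095 + 0.0558) ≈ 6.63130, MB₁ = 35.6, so M₁ = 6.63130 × 35.6 ≈ 236.0743 billion.
After: m₂ = 1 / (0.095 + 0.1385) ≈ 4.28266, MB₂ = 35.6 + 3.35 = 38.95, so M₂ = 4.28266 × 38.95 ≈ 166.8096 billion.
ΔM = M₂ − M₁ = 166.8096 − 236.0743 = -69.2647 billion.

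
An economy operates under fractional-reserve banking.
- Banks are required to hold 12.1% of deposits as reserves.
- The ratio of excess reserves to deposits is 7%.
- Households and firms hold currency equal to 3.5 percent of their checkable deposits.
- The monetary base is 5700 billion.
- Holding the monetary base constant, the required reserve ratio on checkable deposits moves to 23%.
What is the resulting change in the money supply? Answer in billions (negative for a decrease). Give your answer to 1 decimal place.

-8493.5 billion

Initially m₁ = (1 + 0.035) / (0.121 + 0.07 + 0.035) ≈ 4.579646, so M₁ = 4.579646 × 5700 = 26103.9822 billion.
After the change m₂ = (1 + 0.035) / (0.23 + 0.07 + 0.035) ≈ 3.089552, so M₂ = 3.089552 × 5700 = 17610.4464 billion.
ΔM = M₂ − M₁ = 17610.4464 − 26103.9822 = -8493.5358 billion.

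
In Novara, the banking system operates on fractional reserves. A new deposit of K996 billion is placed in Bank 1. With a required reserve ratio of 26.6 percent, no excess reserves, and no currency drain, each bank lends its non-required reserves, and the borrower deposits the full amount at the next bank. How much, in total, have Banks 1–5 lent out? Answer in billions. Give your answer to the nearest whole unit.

K2163 billion

Bank i lends (1 − rr)^i of the original deposit: Bank 1 lends 996·0.7340 = 731.0640, Bank 2 lends 996·0.7340² ≈ 536.6010, and so on.
Summing a geometric series: total = 996·[0.7340·(1 − 0.7340^5) / (1 − 0.7340)] ≈ 2162.8243 billion.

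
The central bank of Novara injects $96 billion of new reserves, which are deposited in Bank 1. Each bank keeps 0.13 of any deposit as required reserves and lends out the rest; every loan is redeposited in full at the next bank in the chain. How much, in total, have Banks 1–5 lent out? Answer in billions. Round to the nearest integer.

$322 billion

Bank i lends (1 − rr)^i of the original deposit: Bank 1 lends 96·0.8700 = 83.5200, Bank 2 lends 96·0.8700² = 72.6624, and so on.
Summing a geometric series: total = 96·[0.8700·(1 − 0.8700^5) / (1 − 0.8700)] ≈ 322.2453 billion.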